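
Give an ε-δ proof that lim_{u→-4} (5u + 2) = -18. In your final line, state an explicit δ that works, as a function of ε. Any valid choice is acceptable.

δ = ε/5

Let ε > 0. We need δ > 0 so that 0 < |u + 4| < δ implies |(5u + 2) + 18| < ε.
Since (5u + 2) + 18 = 5(u + 4), we have |(5u + 2) + 18| = 5|u + 4|.
So 5|u + 4| < ε exactly when |u + 4| < ε/5.
Take δ = ε/5. If 0 < |u + 4| < δ then |(5u + 2) + 18| = 5|u + 4| < 5·(ε/5) = ε.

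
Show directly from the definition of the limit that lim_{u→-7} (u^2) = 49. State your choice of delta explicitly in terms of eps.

Fix eps > 0. We seek delta > 0 with 0 < |u + 7| < delta ⇒ |u^2 − 49| < eps.
Factor: u^2 − 49 = (u + 7)(u - 7), so |u^2 − 49| = |u + 7|·|u - 7|.
Restrict delta ≤ 1. Then |u + 7| < 1 gives |u| < 8, so by the triangle inequality |u - 7| ≤ 8 + 7 = 15.
Hence |u^2 − 49| ≤ 15|u + 7|, which is < eps once |u + 7| < eps/15.
Take delta = min(1, eps/15). If 0 < |u + 7| < delta then both bounds hold and |u^2 − 49| ≤ 15|u + 7| < 15·(eps/15) = eps.

delta = min(1, eps/15)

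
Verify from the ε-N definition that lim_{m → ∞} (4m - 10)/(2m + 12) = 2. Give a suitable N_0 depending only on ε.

Let ε > 0 be given. For m ≥ 1, |(4m - 10)/(2m + 12) − 2| = |-68|/(2(2m + 12)) = 68/(2(2m + 12)).
Since 2m + 12 ≥ 2m for m ≥ 1, this is ≤ 68/(2·2m) = 17/m.
So |(4m - 10)/(2m + 12) − 2| < ε whenever m > 17/ε.
Take N_0 = 17/ε. If m > N_0 then |(4m - 10)/(2m + 12) − 2| ≤ 17/m < ε.

N_0 = 17/ε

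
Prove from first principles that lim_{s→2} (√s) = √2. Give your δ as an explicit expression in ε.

Fix ε > 0. We want δ > 0 such that 0 < |s − 2| < δ implies |√s − √2| < ε.
Multiplying by the conjugate, |√s − √2| = |s − 2|/(√s + √2).
Restrict δ ≤ 2 so that |s − 2| < 2 forces s > 0, and then √s + √2 > √2.
Hence |√s − √2| < |s − 2|/√2, which is < ε once |s − 2| < √2·ε.
Take δ = min(2, √2·ε). If 0 < |s − 2| < δ then s > 0 and |√s − √2| < |s − 2|/√2 < ε.

δ = min(2, √2·ε)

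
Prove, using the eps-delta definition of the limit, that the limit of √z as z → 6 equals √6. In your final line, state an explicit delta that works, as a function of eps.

delta = min(6, √6·eps)

Fix eps > 0. We want delta > 0 such that 0 < |z − 6| < delta implies |√z − √6| < eps.
Rationalise: √z − √6 = (z − 6)/(√z + √6), so |√z − √6| = |z − 6|/(√z + √6).
Restrict delta ≤ 6 so that |z − 6| < 6 forces z > 0, and then √z + √6 > √6.
Hence |√z − √6| < |z − 6|/√6, which is < eps once |z − 6| < √6·eps.
Take delta = min(6, √6·eps). If 0 < |z − 6| < delta then z > 0 and |√z − √6| < |z − 6|/√6 < eps.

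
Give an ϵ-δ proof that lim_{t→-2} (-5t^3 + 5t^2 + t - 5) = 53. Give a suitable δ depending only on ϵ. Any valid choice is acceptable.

δ = min(1, ϵ/119)

Let ϵ > 0 be given. We want δ > 0 such that 0 < |t + 2| < δ implies |(-5t^3 + 5t^2 + t - 5) − 53| < ϵ.
(-5t^3 + 5t^2 + t - 5) − 53 = -5t^3 + 5t^2 + t - 58 = (t + 2)(-5t^2 + 15t - 29).
So |(-5t^3 + 5t^2 + t - 5) − 53| = |t + 2|·|-5t^2 + 15t - 29|.
Require δ ≤ 1. Then |t + 2| < 1 gives |t| < 3, and by the triangle inequality |-5t^2 + 15t - 29| ≤ 5·3^2 + 15·3 + 29 = 119.
Hence |(-5t^3 + 5t^2 + t - 5) − 53| ≤ 119|t + 2| < ϵ provided |t + 2| < ϵ/119.
Choosing δ = min(1, ϵ/119) ensures both conditions, hence |(-5t^3 + 5t^2 + t - 5) − 53| < ϵ.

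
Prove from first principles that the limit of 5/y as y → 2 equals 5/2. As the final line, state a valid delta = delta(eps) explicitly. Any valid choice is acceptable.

Suppose eps > 0. We seek delta > 0 such that 0 < |y − 2| < delta implies |5/y − (5/2)| < eps.
|5/y − (5/2)| = 5·|2 − y|/(2·|y|) = 5|y − 2|/(2|y|).
Restrict delta ≤ 1. Then |y − 2| < 1 gives |y| > 1, so 2|y| > 2.
Then |5/y − (5/2)| < 5|y − 2|/2, which is < eps when |y − 2| < (2/5)eps.
Take delta = min(1, (2/5)eps). Then 0 < |y − 2| < delta gives both |y − 2| < 1 and |y − 2| < (2/5)eps, so |5/y − (5/2)| < eps.

delta = min(1, (2/5)eps)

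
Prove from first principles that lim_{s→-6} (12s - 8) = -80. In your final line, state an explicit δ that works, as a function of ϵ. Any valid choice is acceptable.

Suppose ϵ > 0. We need δ > 0 so that 0 < |s + 6| < δ implies |(12s - 8) + 80| < ϵ.
|(12s - 8) + 80| = |12s + 72| = 12|s + 6|.
Thus it suffices that |s + 6| < ϵ/12.
Take δ = ϵ/12. If 0 < |s + 6| < δ then |(12s - 8) + 80| = 12|s + 6| < 12·(ϵ/12) = ϵ.

δ = ϵ/12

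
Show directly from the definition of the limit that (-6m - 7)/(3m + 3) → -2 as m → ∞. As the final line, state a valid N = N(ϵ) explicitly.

Let ϵ > 0. For m ≥ 1, |(-6m - 7)/(3m + 3) + 2| = |-3|/(3(3m + 3)) = 3/(3(3m + 3)).
Since 3m + 3 ≥ 3m for m ≥ 1, this is ≤ 3/(3·3m) = (1/3)/m.
So |(-6m - 7)/(3m + 3) + 2| < ϵ whenever m > (1/3)/ϵ.
Take N = (1/3)/ϵ. If m > N then |(-6m - 7)/(3m + 3) + 2| ≤ (1/3)/m < ϵ.

N = (1/3)/ϵ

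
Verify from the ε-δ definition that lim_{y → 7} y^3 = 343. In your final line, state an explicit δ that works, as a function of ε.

δ = min(2, ε/193)

Fix ε > 0. We seek δ > 0 with 0 < |y − 7| < δ ⇒ |y^3 − 343| < ε.
Factor: y^3 − 343 = (y − 7)(y^2 + 7y + 49), so |y^3 − 343| = |y − 7|·|y^2 + 7y + 49|.
Restrict δ ≤ 2. Then |y − 7| < 2 gives |y| < 9, so by the triangle inequality |y^2 + 7y + 49| ≤ 9^2 + 7·9 + 49 = 193.
Hence |y^3 − 343| ≤ 193|y − 7|, which is < ε once |y − 7| < ε/193.
Take δ = min(2, ε/193). If 0 < |y − 7| < δ then both bounds hold and |y^3 − 343| ≤ 193|y − 7| < 193·(ε/193) = ε.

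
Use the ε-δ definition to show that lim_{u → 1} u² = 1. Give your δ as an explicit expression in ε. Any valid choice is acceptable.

Let ε > 0. We seek δ > 0 with 0 < |u − 1| < δ ⇒ |u² − 1| < ε.
Factor: u² − 1 = (u − 1)(u + 1), so |u² − 1| = |u − 1|·|u + 1|.
Impose δ ≤ 1 so that |u| < 2; then |u + 1| ≤ 3.
Hence |u² − 1| ≤ 3|u − 1|, which is < ε once |u − 1| < ε/3.
Take δ = min(1, ε/3). If 0 < |u − 1| < δ then both bounds hold and |u² − 1| ≤ 3|u − 1| < 3·(ε/3) = ε.

δ = min(1, ε/3)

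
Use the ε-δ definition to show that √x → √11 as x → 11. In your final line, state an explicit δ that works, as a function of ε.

δ = min(11, √11·ε)

Let ε > 0. We want δ > 0 such that 0 < |x − 11| < δ implies |√x − √11| < ε.
Multiplying by the conjugate, |√x − √11| = |x − 11|/(√x + √11).
Restrict δ ≤ 11 so that |x − 11| < 11 forces x > 0, and then √x + √11 > √11.
Hence |√x − √11| < |x − 11|/√11, which is < ε once |x − 11| < √11·ε.
Take δ = min(11, √11·ε). If 0 < |x − 11| < δ then x > 0 and |√x − √11| < |x − 11|/√11 < ε.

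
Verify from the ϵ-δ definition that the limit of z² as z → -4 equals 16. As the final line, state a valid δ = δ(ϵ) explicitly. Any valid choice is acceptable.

Let ϵ > 0 be given. We seek δ > 0 with 0 < |z + 4| < δ ⇒ |z² − 16| < ϵ.
Factor: z² − 16 = (z + 4)(z - 4), so |z² − 16| = |z + 4|·|z - 4|.
Restrict δ ≤ 1. Then |z + 4| < 1 gives |z| < 5, so by the triangle inequality |z - 4| ≤ 5 + 4 = 9.
Hence |z² − 16| ≤ 9|z + 4|, which is < ϵ once |z + 4| < ϵ/9.
Take δ = min(1, ϵ/9). If 0 < |z + 4| < δ then both bounds hold and |z² − 16| ≤ 9|z + 4| < 9·(ϵ/9) = ϵ.

δ = min(1, ϵ/9)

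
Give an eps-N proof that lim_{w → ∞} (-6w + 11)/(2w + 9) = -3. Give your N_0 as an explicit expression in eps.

Let eps > 0. We seek N_0 > 0 such that w > N_0 implies |(-6w + 11)/(2w + 9) + 3| < eps.
(-6w + 11)/(2w + 9) + 3 = (2(-6w + 11) − (-6)(2w + 9)) / (2(2w + 9)) = 76/(2(2w + 9)).
For w > 0 we have 2w + 9 > 2w, so |(-6w + 11)/(2w + 9) + 3| = 76/(2(2w + 9)) < 76/(2·2w) = 19/w.
Thus |(-6w + 11)/(2w + 9) + 3| < eps whenever w > 19/eps.
Take N_0 = 19/eps. If w > N_0 then |(-6w + 11)/(2w + 9) + 3| < 19/w < eps.

N_0 = 19/eps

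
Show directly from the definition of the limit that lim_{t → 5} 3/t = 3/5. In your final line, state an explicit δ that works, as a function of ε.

Suppose ε > 0. We seek δ > 0 such that 0 < |t − 5| < δ implies |3/t − (3/5)| < ε.
|3/t − (3/5)| = 3·|5 − t|/(5·|t|) = 3|t − 5|/(5|t|).
Restrict δ ≤ 5/2. Then |t − 5| < 5/2 gives |t| > 5/2, so 5|t| > 25/2.
Then |3/t − (3/5)| < 3|t − 5|/(25/2), which is < ε when |t − 5| < (25/6)ε.
Take δ = min(5/2, (25/6)ε). Then 0 < |t − 5| < δ gives both |t − 5| < 5/2 and |t − 5| < (25/6)ε, so |3/t − (3/5)| < ε.

δ = min(5/2, (25/6)ε)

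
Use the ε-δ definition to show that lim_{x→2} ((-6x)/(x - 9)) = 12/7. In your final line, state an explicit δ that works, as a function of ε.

δ = min(7/2, (49/108)ε)

Let ε > 0 be given. We want δ > 0 with 0 < |x − 2| < δ ⇒ |(-6x)/(x - 9) − (12/7)| < ε.
Combining over a common denominator, (-6x)/(x - 9) − (12/7) = [(-6x)·(-7) − (-12)·(x - 9)] / [(-7)·(x - 9)] = 54(x − 2) / ((-7)(x - 9)).
So |(-6x)/(x - 9) − (12/7)| = 54|x − 2| / (7·|x − 9|).
Require δ ≤ 7/2, so |x − 9| ≥ |-7| − |x − 2| > 7 − 7/2 = 7/2.
Hence |(-6x)/(x - 9) − (12/7)| < 54|x − 2|/(7·(7/2)) = (108/49)|x − 2|, which is < ε once |x − 2| < (49/108)ε.
Take δ = min(7/2, (49/108)ε). Then 0 < |x − 2| < δ forces both bounds, so |(-6x)/(x - 9) − (12/7)| < ε.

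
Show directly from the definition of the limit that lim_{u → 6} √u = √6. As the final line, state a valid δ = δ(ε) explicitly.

Let ε > 0. We want δ > 0 such that 0 < |u − 6| < δ implies |√u − √6| < ε.
Rationalise: √u − √6 = (u − 6)/(√u + √6), so |√u − √6| = |u − 6|/(√u + √6).
Restrict δ ≤ 6 so that |u − 6| < 6 forces u > 0, and then √u + √6 > √6.
Hence |√u − √6| < |u − 6|/√6, which is < ε once |u − 6| < √6·ε.
Take δ = min(6, √6·ε). If 0 < |u − 6| < δ then u > 0 and |√u − √6| < |u − 6|/√6 < ε.

δ = min(6, √6·ε)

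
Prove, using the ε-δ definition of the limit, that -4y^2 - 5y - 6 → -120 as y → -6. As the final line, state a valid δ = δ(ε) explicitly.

Suppose ε > 0. We want δ > 0 such that 0 < |y + 6| < δ implies |(-4y^2 - 5y - 6) + 120| < ε.
(-4y^2 - 5y - 6) + 120 = -4y^2 - 5y + 114 = (y + 6)(-4y + 19).
So |(-4y^2 - 5y - 6) + 120| = |y + 6|·|-4y + 19|.
Assume first that |y + 6| < 1, so |y| < 7. Then |-4y + 19| ≤ 4·7 + 19 = 47.
Hence |(-4y^2 - 5y - 6) + 120| ≤ 47|y + 6| < ε provided |y + 6| < ε/47.
Take δ = min(1, ε/47). Then 0 < |y + 6| < δ gives both |y + 6| < 1 and |y + 6| < ε/47, so |(-4y^2 - 5y - 6) + 120| < ε.

δ = min(1, ε/47)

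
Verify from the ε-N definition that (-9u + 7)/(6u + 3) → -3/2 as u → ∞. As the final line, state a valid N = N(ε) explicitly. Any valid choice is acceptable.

N = (23/12)/ε

Let ε > 0. We seek N > 0 such that u > N implies |(-9u + 7)/(6u + 3) + 3/2| < ε.
(-9u + 7)/(6u + 3) + 3/2 = (6(-9u + 7) − (-9)(6u + 3)) / (6(6u + 3)) = 69/(6(6u + 3)).
For u > 0 we have 6u + 3 > 6u, so |(-9u + 7)/(6u + 3) + 3/2| = 69/(6(6u + 3)) < 69/(6·6u) = (23/12)/u.
Thus |(-9u + 7)/(6u + 3) + 3/2| < ε whenever u > (23/12)/ε.
Take N = (23/12)/ε. If u > N then |(-9u + 7)/(6u + 3) + 3/2| < (23/12)/u < ε.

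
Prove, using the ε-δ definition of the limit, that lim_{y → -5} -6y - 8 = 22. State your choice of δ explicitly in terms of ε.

Let ε > 0 be given. We need δ > 0 so that 0 < |y + 5| < δ implies |(-6y - 8) − 22| < ε.
|(-6y - 8) − 22| = |-6y - 30| = 6|y + 5|.
So 6|y + 5| < ε exactly when |y + 5| < ε/6.
Take δ = ε/6. If 0 < |y + 5| < δ then |(-6y - 8) − 22| = 6|y + 5| < 6·(ε/6) = ε.

δ = ε/6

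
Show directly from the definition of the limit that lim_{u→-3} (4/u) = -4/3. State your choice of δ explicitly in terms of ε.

δ = min(3/2, (9/8)ε)

Let ε > 0 be given. We seek δ > 0 such that 0 < |u + 3| < δ implies |4/u + 4/3| < ε.
|4/u + 4/3| = 4·|-3 − u|/(3·|u|) = 4|u + 3|/(3|u|).
Require δ ≤ 3/2 so that |u| > 3 − 3/2 = 3/2, hence 3|u| > 9/2.
Then |4/u + 4/3| < 4|u + 3|/(9/2), which is < ε when |u + 3| < (9/8)ε.
Take δ = min(3/2, (9/8)ε). Then 0 < |u + 3| < δ gives both |u + 3| < 3/2 and |u + 3| < (9/8)ε, so |4/u + 4/3| < ε.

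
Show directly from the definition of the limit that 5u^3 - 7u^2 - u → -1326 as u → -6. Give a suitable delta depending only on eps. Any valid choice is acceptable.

delta = min(2, eps/837)

Let eps > 0 be given. We want delta > 0 such that 0 < |u + 6| < delta implies |(5u^3 - 7u^2 - u) + 1326| < eps.
(5u^3 - 7u^2 - u) + 1326 = 5u^3 - 7u^2 - u + 1326 = (u + 6)(5u^2 - 37u + 221).
So |(5u^3 - 7u^2 - u) + 1326| = |u + 6|·|5u^2 - 37u + 221|.
Assume first that |u + 6| < 2, so |u| < 8. Then |5u^2 - 37u + 221| ≤ 5·8^2 + 37·8 + 221 = 837.
Hence |(5u^3 - 7u^2 - u) + 1326| ≤ 837|u + 6| < eps provided |u + 6| < eps/837.
Take delta = min(2, eps/837). Then 0 < |u + 6| < delta gives both |u + 6| < 2 and |u + 6| < eps/837, so |(5u^3 - 7u^2 - u) + 1326| < eps.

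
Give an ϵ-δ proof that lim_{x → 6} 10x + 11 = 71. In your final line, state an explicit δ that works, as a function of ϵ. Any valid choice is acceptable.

Fix ϵ > 0. We need δ > 0 so that 0 < |x − 6| < δ implies |(10x + 11) − 71| < ϵ.
|(10x + 11) − 71| = |10x - 60| = 10|x − 6|.
So 10|x − 6| < ϵ exactly when |x − 6| < ϵ/10.
Choosing δ = ϵ/10 gives |(10x + 11) − 71| = 10|x − 6| < ϵ whenever |x − 6| < δ.

δ = ϵ/10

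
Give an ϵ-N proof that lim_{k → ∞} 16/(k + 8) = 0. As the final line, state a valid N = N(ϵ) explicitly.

N = 16/ϵ

Let ϵ > 0 be given. For k ≥ 1, |16/(k + 8) − 0| = 16/(k + 8) ≤ 16/k.
We need 16/k < ϵ, i.e. k > 16/ϵ.
Take N = 16/ϵ. If k > N then |16/(k + 8)| ≤ 16/k < ϵ.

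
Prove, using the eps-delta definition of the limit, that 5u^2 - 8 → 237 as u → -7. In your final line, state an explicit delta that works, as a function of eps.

Let eps > 0 be given. We want delta > 0 such that 0 < |u + 7| < delta implies |(5u^2 - 8) − 237| < eps.
(5u^2 - 8) − 237 = 5u^2 - 245 = (u + 7)(5u - 35).
So |(5u^2 - 8) − 237| = |u + 7|·|5u - 35|.
Assume first that |u + 7| < 2, so |u| < 9. Then |5u - 35| ≤ 5·9 + 35 = 80.
Hence |(5u^2 - 8) − 237| ≤ 80|u + 7| < eps provided |u + 7| < eps/80.
Take delta = min(2, eps/80). Then 0 < |u + 7| < delta gives both |u + 7| < 2 and |u + 7| < eps/80, so |(5u^2 - 8) − 237| < eps.

delta = min(2, eps/80)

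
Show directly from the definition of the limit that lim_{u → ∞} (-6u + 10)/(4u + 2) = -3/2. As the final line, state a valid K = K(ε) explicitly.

K = (13/4)/ε

Let ε > 0 be given. We seek K > 0 such that u > K implies |(-6u + 10)/(4u + 2) + 3/2| < ε.
(-6u + 10)/(4u + 2) + 3/2 = (4(-6u + 10) − (-6)(4u + 2)) / (4(4u + 2)) = 52/(4(4u + 2)).
For u > 0 we have 4u + 2 > 4u, so |(-6u + 10)/(4u + 2) + 3/2| = 52/(4(4u + 2)) < 52/(4·4u) = (13/4)/u.
Thus |(-6u + 10)/(4u + 2) + 3/2| < ε whenever u > (13/4)/ε.
Take K = (13/4)/ε. If u > K then |(-6u + 10)/(4u + 2) + 3/2| < (13/4)/u < ε.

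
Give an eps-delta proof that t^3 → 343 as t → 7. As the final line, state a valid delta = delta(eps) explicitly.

delta = min(1, eps/169)

Fix eps > 0. We seek delta > 0 with 0 < |t − 7| < delta ⇒ |t^3 − 343| < eps.
Factor: t^3 − 343 = (t − 7)(t^2 + 7t + 49), so |t^3 − 343| = |t − 7|·|t^2 + 7t + 49|.
Restrict delta ≤ 1. Then |t − 7| < 1 gives |t| < 8, so by the triangle inequality |t^2 + 7t + 49| ≤ 8^2 + 7·8 + 49 = 169.
Hence |t^3 − 343| ≤ 169|t − 7|, which is < eps once |t − 7| < eps/169.
Take delta = min(1, eps/169). If 0 < |t − 7| < delta then both bounds hold and |t^3 − 343| ≤ 169|t − 7| < 169·(eps/169) = eps.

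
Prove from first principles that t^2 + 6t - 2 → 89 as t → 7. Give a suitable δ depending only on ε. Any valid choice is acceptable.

Let ε > 0. We want δ > 0 such that 0 < |t − 7| < δ implies |(t^2 + 6t - 2) − 89| < ε.
(t^2 + 6t - 2) − 89 = t^2 + 6t - 91 = (t − 7)(t + 13).
So |(t^2 + 6t - 2) − 89| = |t − 7|·|t + 13|.
Assume first that |t − 7| < 2, so |t| < 9. Then |t + 13| ≤ 9 + 13 = 22.
Hence |(t^2 + 6t - 2) − 89| ≤ 22|t − 7| < ε provided |t − 7| < ε/22.
Take δ = min(2, ε/22). Then 0 < |t − 7| < δ gives both |t − 7| < 2 and |t − 7| < ε/22, so |(t^2 + 6t - 2) − 89| < ε.

δ = min(2, ε/22)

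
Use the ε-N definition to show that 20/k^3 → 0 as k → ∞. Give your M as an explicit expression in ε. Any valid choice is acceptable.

M = (20/ε)^{1/3}

Suppose ε > 0. For k ≥ 1, |20/k^3 − 0| = 20/k^3.
20/k^3 < ε ⇔ k^3 > 20/ε ⇔ k > (20/ε)^{1/3}.
Take M = (20/ε)^{1/3}. Then k > M implies 20/k^3 < ε.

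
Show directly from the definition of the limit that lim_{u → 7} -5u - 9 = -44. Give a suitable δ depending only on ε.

δ = ε/5

Fix ε > 0. We need δ > 0 so that 0 < |u − 7| < δ implies |(-5u - 9) + 44| < ε.
Since (-5u - 9) + 44 = -5(u − 7), we have |(-5u - 9) + 44| = 5|u − 7|.
So 5|u − 7| < ε exactly when |u − 7| < ε/5.
Take δ = ε/5. If 0 < |u − 7| < δ then |(-5u - 9) + 44| = 5|u − 7| < 5·(ε/5) = ε.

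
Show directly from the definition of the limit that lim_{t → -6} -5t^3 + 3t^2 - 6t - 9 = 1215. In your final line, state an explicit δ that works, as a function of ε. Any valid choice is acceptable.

Let ε > 0. We want δ > 0 such that 0 < |t + 6| < δ implies |(-5t^3 + 3t^2 - 6t - 9) − 1215| < ε.
(-5t^3 + 3t^2 - 6t - 9) − 1215 = -5t^3 + 3t^2 - 6t - 1224 = (t + 6)(-5t^2 + 33t - 204).
So |(-5t^3 + 3t^2 - 6t - 9) − 1215| = |t + 6|·|-5t^2 + 33t - 204|.
Require δ ≤ 2. Then |t + 6| < 2 gives |t| < 8, and by the triangle inequality |-5t^2 + 33t - 204| ≤ 5·8^2 + 33·8 + 204 = 788.
Hence |(-5t^3 + 3t^2 - 6t - 9) − 1215| ≤ 788|t + 6| < ε provided |t + 6| < ε/788.
Choosing δ = min(2, ε/788) ensures both conditions, hence |(-5t^3 + 3t^2 - 6t - 9) − 1215| < ε.

δ = min(2, ε/788)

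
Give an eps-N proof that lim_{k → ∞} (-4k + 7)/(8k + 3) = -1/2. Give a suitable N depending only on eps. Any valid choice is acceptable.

N = (17/16)/eps

Let eps > 0. For k ≥ 1, |(-4k + 7)/(8k + 3) + 1/2| = |68|/(8(8k + 3)) = 68/(8(8k + 3)).
Since 8k + 3 ≥ 8k for k ≥ 1, this is ≤ 68/(8·8k) = (17/16)/k.
So |(-4k + 7)/(8k + 3) + 1/2| < eps whenever k > (17/16)/eps.
Take N = (17/16)/eps. If k > N then |(-4k + 7)/(8k + 3) + 1/2| ≤ (17/16)/k < eps.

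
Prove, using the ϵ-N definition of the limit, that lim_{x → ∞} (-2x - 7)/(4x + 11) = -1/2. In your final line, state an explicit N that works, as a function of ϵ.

N = (3/8)/ϵ

Fix ϵ > 0. We seek N > 0 such that x > N implies |(-2x - 7)/(4x + 11) + 1/2| < ϵ.
(-2x - 7)/(4x + 11) + 1/2 = (4(-2x - 7) − (-2)(4x + 11)) / (4(4x + 11)) = -6/(4(4x + 11)).
For x > 0 we have 4x + 11 > 4x, so |(-2x - 7)/(4x + 11) + 1/2| = 6/(4(4x + 11)) < 6/(4·4x) = (3/8)/x.
Thus |(-2x - 7)/(4x + 11) + 1/2| < ϵ whenever x > (3/8)/ϵ.
Take N = (3/8)/ϵ. If x > N then |(-2x - 7)/(4x + 11) + 1/2| < (3/8)/x < ϵ.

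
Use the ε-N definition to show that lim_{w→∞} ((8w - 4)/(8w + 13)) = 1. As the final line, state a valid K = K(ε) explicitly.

Fix ε > 0. We seek K > 0 such that w > K implies |(8w - 4)/(8w + 13) − 1| < ε.
(8w - 4)/(8w + 13) − 1 = (8(8w - 4) − 8(8w + 13)) / (8(8w + 13)) = -136/(8(8w + 13)).
For w > 0 we have 8w + 13 > 8w, so |(8w - 4)/(8w + 13) − 1| = 136/(8(8w + 13)) < 136/(8·8w) = (17/8)/w.
Thus |(8w - 4)/(8w + 13) − 1| < ε whenever w > (17/8)/ε.
Take K = (17/8)/ε. If w > K then |(8w - 4)/(8w + 13) − 1| < (17/8)/w < ε.

K = (17/8)/ε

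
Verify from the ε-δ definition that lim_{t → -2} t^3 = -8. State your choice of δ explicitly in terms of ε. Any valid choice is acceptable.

Let ε > 0. We seek δ > 0 with 0 < |t + 2| < δ ⇒ |t^3 + 8| < ε.
Factor: t^3 + 8 = (t + 2)(t^2 - 2t + 4), so |t^3 + 8| = |t + 2|·|t^2 - 2t + 4|.
Impose δ ≤ 1 so that |t| < 3; then |t^2 - 2t + 4| ≤ 19.
Hence |t^3 + 8| ≤ 19|t + 2|, which is < ε once |t + 2| < ε/19.
Take δ = min(1, ε/19). If 0 < |t + 2| < δ then both bounds hold and |t^3 + 8| ≤ 19|t + 2| < 19·(ε/19) = ε.

δ = min(1, ε/19)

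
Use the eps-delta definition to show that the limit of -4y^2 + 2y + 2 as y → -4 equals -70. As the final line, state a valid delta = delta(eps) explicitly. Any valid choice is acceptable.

delta = min(2, eps/42)

Suppose eps > 0. We want delta > 0 such that 0 < |y + 4| < delta implies |(-4y^2 + 2y + 2) + 70| < eps.
(-4y^2 + 2y + 2) + 70 = -4y^2 + 2y + 72 = (y + 4)(-4y + 18).
So |(-4y^2 + 2y + 2) + 70| = |y + 4|·|-4y + 18|.
Assume first that |y + 4| < 2, so |y| < 6. Then |-4y + 18| ≤ 4·6 + 18 = 42.
Hence |(-4y^2 + 2y + 2) + 70| ≤ 42|y + 4| < eps provided |y + 4| < eps/42.
Take delta = min(2, eps/42). Then 0 < |y + 4| < delta gives both |y + 4| < 2 and |y + 4| < eps/42, so |(-4y^2 + 2y + 2) + 70| < eps.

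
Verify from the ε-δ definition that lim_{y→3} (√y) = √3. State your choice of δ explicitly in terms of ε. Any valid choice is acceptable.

δ = min(3, √3·ε)

Fix ε > 0. We want δ > 0 such that 0 < |y − 3| < δ implies |√y − √3| < ε.
Rationalise: √y − √3 = (y − 3)/(√y + √3), so |√y − √3| = |y − 3|/(√y + √3).
Restrict δ ≤ 3 so that |y − 3| < 3 forces y > 0, and then √y + √3 > √3.
Hence |√y − √3| < |y − 3|/√3, which is < ε once |y − 3| < √3·ε.
Take δ = min(3, √3·ε). If 0 < |y − 3| < δ then y > 0 and |√y − √3| < |y − 3|/√3 < ε.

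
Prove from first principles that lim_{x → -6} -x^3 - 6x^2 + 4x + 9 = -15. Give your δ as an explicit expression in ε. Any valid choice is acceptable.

δ = min(1, ε/53)

Let ε > 0. We want δ > 0 such that 0 < |x + 6| < δ implies |(-x^3 - 6x^2 + 4x + 9) + 15| < ε.
(-x^3 - 6x^2 + 4x + 9) + 15 = -x^3 - 6x^2 + 4x + 24 = (x + 6)(-x^2 + 4).
So |(-x^3 - 6x^2 + 4x + 9) + 15| = |x + 6|·|-x^2 + 4|.
Assume first that |x + 6| < 1, so |x| < 7. Then |-x^2 + 4| ≤ 7^2 + 4 = 53.
Hence |(-x^3 - 6x^2 + 4x + 9) + 15| ≤ 53|x + 6| < ε provided |x + 6| < ε/53.
Take δ = min(1, ε/53). Then 0 < |x + 6| < δ gives both |x + 6| < 1 and |x + 6| < ε/53, so |(-x^3 - 6x^2 + 4x + 9) + 15| < ε.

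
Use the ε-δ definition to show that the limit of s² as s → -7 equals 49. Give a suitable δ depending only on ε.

Let ε > 0 be given. We seek δ > 0 with 0 < |s + 7| < δ ⇒ |s² − 49| < ε.
Factor: s² − 49 = (s + 7)(s - 7), so |s² − 49| = |s + 7|·|s - 7|.
Restrict δ ≤ 2. Then |s + 7| < 2 gives |s| < 9, so by the triangle inequality |s - 7| ≤ 9 + 7 = 16.
Hence |s² − 49| ≤ 16|s + 7|, which is < ε once |s + 7| < ε/16.
Take δ = min(2, ε/16). If 0 < |s + 7| < δ then both bounds hold and |s² − 49| ≤ 16|s + 7| < 16·(ε/16) = ε.

δ = min(2, ε/16)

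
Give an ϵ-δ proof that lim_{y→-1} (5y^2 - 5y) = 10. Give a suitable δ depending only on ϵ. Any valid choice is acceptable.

Let ϵ > 0. We want δ > 0 such that 0 < |y + 1| < δ implies |(5y^2 - 5y) − 10| < ϵ.
(5y^2 - 5y) − 10 = 5y^2 - 5y - 10 = (y + 1)(5y - 10).
So |(5y^2 - 5y) − 10| = |y + 1|·|5y - 10|.
Assume first that |y + 1| < 1, so |y| < 2. Then |5y - 10| ≤ 5·2 + 10 = 20.
Hence |(5y^2 - 5y) − 10| ≤ 20|y + 1| < ϵ provided |y + 1| < ϵ/20.
Take δ = min(1, ϵ/20). Then 0 < |y + 1| < δ gives both |y + 1| < 1 and |y + 1| < ϵ/20, so |(5y^2 - 5y) − 10| < ϵ.

δ = min(1, ϵ/20)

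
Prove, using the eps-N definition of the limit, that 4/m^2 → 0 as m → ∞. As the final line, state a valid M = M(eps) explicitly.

M = (4/eps)^{1/2}

Fix eps > 0. For m ≥ 1, |4/m^2 − 0| = 4/m^2.
4/m^2 < eps ⇔ m^2 > 4/eps ⇔ m > (4/eps)^{1/2}.
Take M = (4/eps)^{1/2}. Then m > M implies 4/m^2 < eps.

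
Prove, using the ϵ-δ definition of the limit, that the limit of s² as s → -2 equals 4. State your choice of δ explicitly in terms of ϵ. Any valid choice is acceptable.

δ = min(1, ϵ/5)

Fix ϵ > 0. We seek δ > 0 with 0 < |s + 2| < δ ⇒ |s² − 4| < ϵ.
Factor: s² − 4 = (s + 2)(s - 2), so |s² − 4| = |s + 2|·|s - 2|.
Impose δ ≤ 1 so that |s| < 3; then |s - 2| ≤ 5.
Hence |s² − 4| ≤ 5|s + 2|, which is < ϵ once |s + 2| < ϵ/5.
Take δ = min(1, ϵ/5). If 0 < |s + 2| < δ then both bounds hold and |s² − 4| ≤ 5|s + 2| < 5·(ϵ/5) = ϵ.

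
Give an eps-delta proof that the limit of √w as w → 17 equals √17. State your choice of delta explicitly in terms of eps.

delta = min(17, √17·eps)

Suppose eps > 0. We want delta > 0 such that 0 < |w − 17| < delta implies |√w − √17| < eps.
Rationalise: √w − √17 = (w − 17)/(√w + √17), so |√w − √17| = |w − 17|/(√w + √17).
Restrict delta ≤ 17 so that |w − 17| < 17 forces w > 0, and then √w + √17 > √17.
Hence |√w − √17| < |w − 17|/√17, which is < eps once |w − 17| < √17·eps.
Take delta = min(17, √17·eps). If 0 < |w − 17| < delta then w > 0 and |√w − √17| < |w − 17|/√17 < eps.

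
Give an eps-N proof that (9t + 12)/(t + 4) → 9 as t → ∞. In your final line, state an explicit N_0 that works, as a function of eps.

N_0 = 24/eps

Let eps > 0. We seek N_0 > 0 such that t > N_0 implies |(9t + 12)/(t + 4) − 9| < eps.
(9t + 12)/(t + 4) − 9 = ((9t + 12) − 9(t + 4)) / ((t + 4)) = -24/((t + 4)).
For t > 0 we have t + 4 > t, so |(9t + 12)/(t + 4) − 9| = 24/((t + 4)) < 24/(t) = 24/t.
Thus |(9t + 12)/(t + 4) − 9| < eps whenever t > 24/eps.
Take N_0 = 24/eps. If t > N_0 then |(9t + 12)/(t + 4) − 9| < 24/t < eps.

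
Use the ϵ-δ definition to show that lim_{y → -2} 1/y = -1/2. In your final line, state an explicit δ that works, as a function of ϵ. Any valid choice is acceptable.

Fix ϵ > 0. We seek δ > 0 such that 0 < |y + 2| < δ implies |1/y + 1/2| < ϵ.
|1/y + 1/2| = |-2 − y|/(2·|y|) = |y + 2|/(2|y|).
Restrict δ ≤ 1. Then |y + 2| < 1 gives |y| > 1, so 2|y| > 2.
Then |1/y + 1/2| < |y + 2|/2, which is < ϵ when |y + 2| < 2ϵ.
Take δ = min(1, 2ϵ). Then 0 < |y + 2| < δ gives both |y + 2| < 1 and |y + 2| < 2ϵ, so |1/y + 1/2| < ϵ.

δ = min(1, 2ϵ)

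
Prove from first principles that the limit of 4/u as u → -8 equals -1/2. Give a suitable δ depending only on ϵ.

Fix ϵ > 0. We seek δ > 0 such that 0 < |u + 8| < δ implies |4/u + 1/2| < ϵ.
|4/u + 1/2| = 4·|-8 − u|/(8·|u|) = 4|u + 8|/(8|u|).
Require δ ≤ 4 so that |u| > 8 − 4 = 4, hence 8|u| > 32.
Then |4/u + 1/2| < 4|u + 8|/32, which is < ϵ when |u + 8| < 8ϵ.
Take δ = min(4, 8ϵ). Then 0 < |u + 8| < δ gives both |u + 8| < 4 and |u + 8| < 8ϵ, so |4/u + 1/2| < ϵ.

δ = min(4, 8ϵ)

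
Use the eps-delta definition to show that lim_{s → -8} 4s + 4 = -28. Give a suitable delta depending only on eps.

delta = eps/4

Suppose eps > 0. We need delta > 0 so that 0 < |s + 8| < delta implies |(4s + 4) + 28| < eps.
Since (4s + 4) + 28 = 4(s + 8), we have |(4s + 4) + 28| = 4|s + 8|.
Thus it suffices that |s + 8| < eps/4.
Choosing delta = eps/4 gives |(4s + 4) + 28| = 4|s + 8| < eps whenever |s + 8| < delta.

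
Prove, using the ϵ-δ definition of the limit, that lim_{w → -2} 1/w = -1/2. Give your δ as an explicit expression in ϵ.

Let ϵ > 0 be given. We seek δ > 0 such that 0 < |w + 2| < δ implies |1/w + 1/2| < ϵ.
|1/w + 1/2| = |-2 − w|/(2·|w|) = |w + 2|/(2|w|).
Restrict δ ≤ 1. Then |w + 2| < 1 gives |w| > 1, so 2|w| > 2.
Then |1/w + 1/2| < |w + 2|/2, which is < ϵ when |w + 2| < 2ϵ.
Take δ = min(1, 2ϵ). Then 0 < |w + 2| < δ gives both |w + 2| < 1 and |w + 2| < 2ϵ, so |1/w + 1/2| < ϵ.

δ = min(1, 2ϵ)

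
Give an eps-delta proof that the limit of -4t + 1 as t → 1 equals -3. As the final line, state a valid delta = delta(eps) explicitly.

Let eps > 0. We need delta > 0 so that 0 < |t − 1| < delta implies |(-4t + 1) + 3| < eps.
Since (-4t + 1) + 3 = -4(t − 1), we have |(-4t + 1) + 3| = 4|t − 1|.
Thus it suffices that |t − 1| < eps/4.
Choosing delta = eps/4 gives |(-4t + 1) + 3| = 4|t − 1| < eps whenever |t − 1| < delta.

delta = eps/4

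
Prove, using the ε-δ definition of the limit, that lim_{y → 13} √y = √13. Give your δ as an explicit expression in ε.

Fix ε > 0. We want δ > 0 such that 0 < |y − 13| < δ implies |√y − √13| < ε.
Multiplying by the conjugate, |√y − √13| = |y − 13|/(√y + √13).
Restrict δ ≤ 13 so that |y − 13| < 13 forces y > 0, and then √y + √13 > √13.
Hence |√y − √13| < |y − 13|/√13, which is < ε once |y − 13| < √13·ε.
Take δ = min(13, √13·ε). If 0 < |y − 13| < δ then y > 0 and |√y − √13| < |y − 13|/√13 < ε.

δ = min(13, √13·ε)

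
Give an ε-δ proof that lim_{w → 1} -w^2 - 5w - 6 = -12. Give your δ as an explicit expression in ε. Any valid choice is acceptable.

Suppose ε > 0. We want δ > 0 such that 0 < |w − 1| < δ implies |(-w^2 - 5w - 6) + 12| < ε.
(-w^2 - 5w - 6) + 12 = -w^2 - 5w + 6 = (w − 1)(-w - 6).
So |(-w^2 - 5w - 6) + 12| = |w − 1|·|-w - 6|.
Assume first that |w − 1| < 1, so |w| < 2. Then |-w - 6| ≤ 2 + 6 = 8.
Hence |(-w^2 - 5w - 6) + 12| ≤ 8|w − 1| < ε provided |w − 1| < ε/8.
Choosing δ = min(1, ε/8) ensures both conditions, hence |(-w^2 - 5w - 6) + 12| < ε.

δ = min(1, ε/8)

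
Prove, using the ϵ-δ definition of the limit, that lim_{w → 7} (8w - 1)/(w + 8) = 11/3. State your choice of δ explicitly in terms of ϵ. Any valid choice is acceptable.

Fix ϵ > 0. We want δ > 0 with 0 < |w − 7| < δ ⇒ |(8w - 1)/(w + 8) − (11/3)| < ϵ.
Combining over a common denominator, (8w - 1)/(w + 8) − (11/3) = [(8w - 1)·15 − 55·(w + 8)] / [15·(w + 8)] = 65(w − 7) / (15(w + 8)).
So |(8w - 1)/(w + 8) − (11/3)| = 65|w − 7| / (15·|w + 8|).
Require δ ≤ 15/2, so |w + 8| ≥ |15| − |w − 7| > 15 − 15/2 = 15/2.
Hence |(8w - 1)/(w + 8) − (11/3)| < 65|w − 7|/(15·(15/2)) = (26/45)|w − 7|, which is < ϵ once |w − 7| < (45/26)ϵ.
Take δ = min(15/2, (45/26)ϵ). Then 0 < |w − 7| < δ forces both bounds, so |(8w - 1)/(w + 8) − (11/3)| < ϵ.

δ = min(15/2, (45/26)ϵ)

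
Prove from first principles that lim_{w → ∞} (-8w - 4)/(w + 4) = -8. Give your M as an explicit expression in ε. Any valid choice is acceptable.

Let ε > 0. We seek M > 0 such that w > M implies |(-8w - 4)/(w + 4) + 8| < ε.
(-8w - 4)/(w + 4) + 8 = ((-8w - 4) − (-8)(w + 4)) / ((w + 4)) = 28/((w + 4)).
For w > 0 we have w + 4 > w, so |(-8w - 4)/(w + 4) + 8| = 28/((w + 4)) < 28/(w) = 28/w.
Thus |(-8w - 4)/(w + 4) + 8| < ε whenever w > 28/ε.
Take M = 28/ε. If w > M then |(-8w - 4)/(w + 4) + 8| < 28/w < ε.

M = 28/ε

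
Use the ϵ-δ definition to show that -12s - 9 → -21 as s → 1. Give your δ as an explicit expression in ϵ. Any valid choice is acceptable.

Fix ϵ > 0. We need δ > 0 so that 0 < |s − 1| < δ implies |(-12s - 9) + 21| < ϵ.
|(-12s - 9) + 21| = |-12s + 12| = 12|s − 1|.
So 12|s − 1| < ϵ exactly when |s − 1| < ϵ/12.
Take δ = ϵ/12. If 0 < |s − 1| < δ then |(-12s - 9) + 21| = 12|s − 1| < 12·(ϵ/12) = ϵ.

δ = ϵ/12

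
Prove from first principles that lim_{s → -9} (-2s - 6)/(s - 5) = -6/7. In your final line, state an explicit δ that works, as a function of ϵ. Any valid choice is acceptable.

δ = min(7, (49/8)ϵ)

Suppose ϵ > 0. We want δ > 0 with 0 < |s + 9| < δ ⇒ |(-2s - 6)/(s - 5) + 6/7| < ϵ.
Combining over a common denominator, (-2s - 6)/(s - 5) + 6/7 = [(-2s - 6)·(-14) − 12·(s - 5)] / [(-14)·(s - 5)] = 16(s + 9) / ((-14)(s - 5)).
So |(-2s - 6)/(s - 5) + 6/7| = 16|s + 9| / (14·|s − 5|).
Require δ ≤ 7, so |s − 5| ≥ |-14| − |s + 9| > 14 − 7 = 7.
Hence |(-2s - 6)/(s - 5) + 6/7| < 16|s + 9|/(14·7) = (8/49)|s + 9|, which is < ϵ once |s + 9| < (49/8)ϵ.
Take δ = min(7, (49/8)ϵ). Then 0 < |s + 9| < δ forces both bounds, so |(-2s - 6)/(s - 5) + 6/7| < ϵ.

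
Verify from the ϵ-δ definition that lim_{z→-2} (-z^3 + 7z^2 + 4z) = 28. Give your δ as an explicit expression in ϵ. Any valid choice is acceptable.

δ = min(1, ϵ/50)

Fix ϵ > 0. We want δ > 0 such that 0 < |z + 2| < δ implies |(-z^3 + 7z^2 + 4z) − 28| < ϵ.
(-z^3 + 7z^2 + 4z) − 28 = -z^3 + 7z^2 + 4z - 28 = (z + 2)(-z^2 + 9z - 14).
So |(-z^3 + 7z^2 + 4z) − 28| = |z + 2|·|-z^2 + 9z - 14|.
Assume first that |z + 2| < 1, so |z| < 3. Then |-z^2 + 9z - 14| ≤ 3^2 + 9·3 + 14 = 50.
Hence |(-z^3 + 7z^2 + 4z) − 28| ≤ 50|z + 2| < ϵ provided |z + 2| < ϵ/50.
Take δ = min(1, ϵ/50). Then 0 < |z + 2| < δ gives both |z + 2| < 1 and |z + 2| < ϵ/50, so |(-z^3 + 7z^2 + 4z) − 28| < ϵ.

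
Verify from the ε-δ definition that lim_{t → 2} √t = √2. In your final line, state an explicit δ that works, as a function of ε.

Let ε > 0. We want δ > 0 such that 0 < |t − 2| < δ implies |√t − √2| < ε.
Multiplying by the conjugate, |√t − √2| = |t − 2|/(√t + √2).
Restrict δ ≤ 2 so that |t − 2| < 2 forces t > 0, and then √t + √2 > √2.
Hence |√t − √2| < |t − 2|/√2, which is < ε once |t − 2| < √2·ε.
Take δ = min(2, √2·ε). If 0 < |t − 2| < δ then t > 0 and |√t − √2| < |t − 2|/√2 < ε.

δ = min(2, √2·ε)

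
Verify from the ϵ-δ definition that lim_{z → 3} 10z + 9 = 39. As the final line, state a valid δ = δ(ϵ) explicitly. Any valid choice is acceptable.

Let ϵ > 0. We need δ > 0 so that 0 < |z − 3| < δ implies |(10z + 9) − 39| < ϵ.
|(10z + 9) − 39| = |10z - 30| = 10|z − 3|.
So 10|z − 3| < ϵ exactly when |z − 3| < ϵ/10.
Choosing δ = ϵ/10 gives |(10z + 9) − 39| = 10|z − 3| < ϵ whenever |z − 3| < δ.

δ = ϵ/10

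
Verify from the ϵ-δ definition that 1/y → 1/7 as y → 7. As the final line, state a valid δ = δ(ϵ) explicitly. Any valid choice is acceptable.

δ = min(7/2, (49/2)ϵ)

Suppose ϵ > 0. We seek δ > 0 such that 0 < |y − 7| < δ implies |1/y − (1/7)| < ϵ.
|1/y − (1/7)| = |7 − y|/(7·|y|) = |y − 7|/(7|y|).
Restrict δ ≤ 7/2. Then |y − 7| < 7/2 gives |y| > 7/2, so 7|y| > 49/2.
Then |1/y − (1/7)| < |y − 7|/(49/2), which is < ϵ when |y − 7| < (49/2)ϵ.
Take δ = min(7/2, (49/2)ϵ). Then 0 < |y − 7| < δ gives both |y − 7| < 7/2 and |y − 7| < (49/2)ϵ, so |1/y − (1/7)| < ϵ.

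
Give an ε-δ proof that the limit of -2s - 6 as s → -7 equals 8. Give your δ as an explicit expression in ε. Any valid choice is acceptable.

δ = ε/2

Let ε > 0. We need δ > 0 so that 0 < |s + 7| < δ implies |(-2s - 6) − 8| < ε.
Since (-2s - 6) − 8 = -2(s + 7), we have |(-2s - 6) − 8| = 2|s + 7|.
So 2|s + 7| < ε exactly when |s + 7| < ε/2.
Choosing δ = ε/2 gives |(-2s - 6) − 8| = 2|s + 7| < ε whenever |s + 7| < δ.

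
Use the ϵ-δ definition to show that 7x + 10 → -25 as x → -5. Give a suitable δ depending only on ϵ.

Let ϵ > 0 be given. We need δ > 0 so that 0 < |x + 5| < δ implies |(7x + 10) + 25| < ϵ.
Since (7x + 10) + 25 = 7(x + 5), we have |(7x + 10) + 25| = 7|x + 5|.
Thus it suffices that |x + 5| < ϵ/7.
Take δ = ϵ/7. If 0 < |x + 5| < δ then |(7x + 10) + 25| = 7|x + 5| < 7·(ϵ/7) = ϵ.

δ = ϵ/7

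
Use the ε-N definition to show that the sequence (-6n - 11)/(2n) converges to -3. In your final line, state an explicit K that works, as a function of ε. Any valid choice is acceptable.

Suppose ε > 0. For n ≥ 1, |(-6n - 11)/(2n) + 3| = |-22|/(2(2n)) = 22/(2(2n)).
Since 2n ≥ 2n for n ≥ 1, this is ≤ 22/(2·2n) = (11/2)/n.
So |(-6n - 11)/(2n) + 3| < ε whenever n > (11/2)/ε.
Take K = (11/2)/ε. If n > K then |(-6n - 11)/(2n) + 3| ≤ (11/2)/n < ε.

K = (11/2)/ε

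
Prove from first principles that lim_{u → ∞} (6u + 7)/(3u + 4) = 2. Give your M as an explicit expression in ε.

Let ε > 0 be given. We seek M > 0 such that u > M implies |(6u + 7)/(3u + 4) − 2| < ε.
(6u + 7)/(3u + 4) − 2 = (3(6u + 7) − 6(3u + 4)) / (3(3u + 4)) = -3/(3(3u + 4)).
For u > 0 we have 3u + 4 > 3u, so |(6u + 7)/(3u + 4) − 2| = 3/(3(3u + 4)) < 3/(3·3u) = (1/3)/u.
Thus |(6u + 7)/(3u + 4) − 2| < ε whenever u > (1/3)/ε.
Take M = (1/3)/ε. If u > M then |(6u + 7)/(3u + 4) − 2| < (1/3)/u < ε.

M = (1/3)/ε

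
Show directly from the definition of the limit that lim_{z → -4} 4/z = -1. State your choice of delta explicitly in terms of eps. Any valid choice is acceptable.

Let eps > 0 be given. We seek delta > 0 such that 0 < |z + 4| < delta implies |4/z + 1| < eps.
|4/z + 1| = 4·|-4 − z|/(4·|z|) = 4|z + 4|/(4|z|).
Require delta ≤ 2 so that |z| > 4 − 2 = 2, hence 4|z| > 8.
Then |4/z + 1| < 4|z + 4|/8, which is < eps when |z + 4| < 2eps.
Take delta = min(2, 2eps). Then 0 < |z + 4| < delta gives both |z + 4| < 2 and |z + 4| < 2eps, so |4/z + 1| < eps.

delta = min(2, 2eps)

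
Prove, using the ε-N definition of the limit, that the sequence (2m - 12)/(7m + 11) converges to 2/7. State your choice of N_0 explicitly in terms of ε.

N_0 = (106/49)/ε

Let ε > 0. For m ≥ 1, |(2m - 12)/(7m + 11) − (2/7)| = |-106|/(7(7m + 11)) = 106/(7(7m + 11)).
Since 7m + 11 ≥ 7m for m ≥ 1, this is ≤ 106/(7·7m) = (106/49)/m.
So |(2m - 12)/(7m + 11) − (2/7)| < ε whenever m > (106/49)/ε.
Take N_0 = (106/49)/ε. If m > N_0 then |(2m - 12)/(7m + 11) − (2/7)| ≤ (106/49)/m < ε.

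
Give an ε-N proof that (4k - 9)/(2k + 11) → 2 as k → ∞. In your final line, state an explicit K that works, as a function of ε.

Suppose ε > 0. For k ≥ 1, |(4k - 9)/(2k + 11) − 2| = |-62|/(2(2k + 11)) = 62/(2(2k + 11)).
Since 2k + 11 ≥ 2k for k ≥ 1, this is ≤ 62/(2·2k) = (31/2)/k.
So |(4k - 9)/(2k + 11) − 2| < ε whenever k > (31/2)/ε.
Take K = (31/2)/ε. If k > K then |(4k - 9)/(2k + 11) − 2| ≤ (31/2)/k < ε.

K = (31/2)/ε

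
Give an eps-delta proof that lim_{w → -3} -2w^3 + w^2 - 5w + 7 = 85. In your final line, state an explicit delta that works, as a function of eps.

delta = min(2, eps/111)

Let eps > 0 be given. We want delta > 0 such that 0 < |w + 3| < delta implies |(-2w^3 + w^2 - 5w + 7) − 85| < eps.
(-2w^3 + w^2 - 5w + 7) − 85 = -2w^3 + w^2 - 5w - 78 = (w + 3)(-2w^2 + 7w - 26).
So |(-2w^3 + w^2 - 5w + 7) − 85| = |w + 3|·|-2w^2 + 7w - 26|.
Assume first that |w + 3| < 2, so |w| < 5. Then |-2w^2 + 7w - 26| ≤ 2·5^2 + 7·5 + 26 = 111.
Hence |(-2w^3 + w^2 - 5w + 7) − 85| ≤ 111|w + 3| < eps provided |w + 3| < eps/111.
Choosing delta = min(2, eps/111) ensures both conditions, hence |(-2w^3 + w^2 - 5w + 7) − 85| < eps.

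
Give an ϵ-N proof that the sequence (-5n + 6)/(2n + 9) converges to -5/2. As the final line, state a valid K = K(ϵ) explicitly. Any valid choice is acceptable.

K = (57/4)/ϵ

Let ϵ > 0 be given. For n ≥ 1, |(-5n + 6)/(2n + 9) + 5/2| = |57|/(2(2n + 9)) = 57/(2(2n + 9)).
Since 2n + 9 ≥ 2n for n ≥ 1, this is ≤ 57/(2·2n) = (57/4)/n.
So |(-5n + 6)/(2n + 9) + 5/2| < ϵ whenever n > (57/4)/ϵ.
Take K = (57/4)/ϵ. If n > K then |(-5n + 6)/(2n + 9) + 5/2| ≤ (57/4)/n < ϵ.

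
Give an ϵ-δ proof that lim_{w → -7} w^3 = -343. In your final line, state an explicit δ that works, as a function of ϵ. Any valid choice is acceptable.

Suppose ϵ > 0. We seek δ > 0 with 0 < |w + 7| < δ ⇒ |w^3 + 343| < ϵ.
Factor: w^3 + 343 = (w + 7)(w^2 - 7w + 49), so |w^3 + 343| = |w + 7|·|w^2 - 7w + 49|.
Restrict δ ≤ 2. Then |w + 7| < 2 gives |w| < 9, so by the triangle inequality |w^2 - 7w + 49| ≤ 9^2 + 7·9 + 49 = 193.
Hence |w^3 + 343| ≤ 193|w + 7|, which is < ϵ once |w + 7| < ϵ/193.
Take δ = min(2, ϵ/193). If 0 < |w + 7| < δ then both bounds hold and |w^3 + 343| ≤ 193|w + 7| < 193·(ϵ/193) = ϵ.

δ = min(2, ϵ/193)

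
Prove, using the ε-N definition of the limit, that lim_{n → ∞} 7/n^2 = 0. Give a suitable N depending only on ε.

N = (7/ε)^{1/2}

Let ε > 0. For n ≥ 1, |7/n^2 − 0| = 7/n^2.
7/n^2 < ε ⇔ n^2 > 7/ε ⇔ n > (7/ε)^{1/2}.
Take N = (7/ε)^{1/2}. Then n > N implies 7/n^2 < ε.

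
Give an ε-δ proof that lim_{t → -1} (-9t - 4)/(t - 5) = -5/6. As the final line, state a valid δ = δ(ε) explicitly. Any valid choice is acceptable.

δ = min(3, (18/49)ε)

Let ε > 0 be given. We want δ > 0 with 0 < |t + 1| < δ ⇒ |(-9t - 4)/(t - 5) + 5/6| < ε.
Combining over a common denominator, (-9t - 4)/(t - 5) + 5/6 = [(-9t - 4)·(-6) − 5·(t - 5)] / [(-6)·(t - 5)] = 49(t + 1) / ((-6)(t - 5)).
So |(-9t - 4)/(t - 5) + 5/6| = 49|t + 1| / (6·|t − 5|).
Restrict δ ≤ 3. Then |t + 1| < 3 gives |t − 5| = |(t + 1) + (-6)| ≥ 6 − 3 = 3.
Hence |(-9t - 4)/(t - 5) + 5/6| < 49|t + 1|/(6·3) = (49/18)|t + 1|, which is < ε once |t + 1| < (18/49)ε.
Take δ = min(3, (18/49)ε). Then 0 < |t + 1| < δ forces both bounds, so |(-9t - 4)/(t - 5) + 5/6| < ε.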